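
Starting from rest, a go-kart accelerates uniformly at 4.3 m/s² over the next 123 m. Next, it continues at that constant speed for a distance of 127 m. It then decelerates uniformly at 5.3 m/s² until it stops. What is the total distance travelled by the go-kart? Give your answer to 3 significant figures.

Phase 1 (accelerating): v₀ = 0 m/s, a = 4.3 m/s².
v² = v₀² + 2aΔx = 0² + 2·4.3·123 = 1060 → v = 32.5 m/s
t = (v − v₀)/a = (32.5 − 0)/4.3 = 7.56 s

Phase 2 (constant speed): v₀ = 32.5 m/s, a = 0 m/s².
Constant speed: t = d/v = 127/32.5 = 3.90 s

Phase 3 (decelerating): v₀ = 32.5 m/s, a = -5.3 m/s².
v = v₀ + at → t = (0 − 32.5) / -5.3 = 6.14 s
v² = v₀² + 2aΔx → Δx = (0² − 32.5²)/(2·-5.3) = 99.8 m
Total distance = 123 + 127 + 99.8 = 350 m

350 m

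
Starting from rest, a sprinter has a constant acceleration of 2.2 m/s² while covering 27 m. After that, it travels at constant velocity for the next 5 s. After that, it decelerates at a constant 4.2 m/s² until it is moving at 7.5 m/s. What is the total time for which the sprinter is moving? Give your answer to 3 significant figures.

Phase 1 (accelerating): v₀ = 0 m/s, a = 2.2 m/s².
v² = v₀² + 2aΔx = 0² + 2·2.2·27 = 119 → v = 10.9 m/s
t = (v − v₀)/a = (10.9 − 0)/2.2 = 4.95 s

Phase 2 (constant speed): v₀ = 10.9 m/s, a = 0 m/s².
v = v₀ + at = 10.9 + (0)(5) = 10.9 m/s
Δx = v₀t + ½at² = 10.9·5 + 0.5·0·5² = 54.5 m

Phase 3 (decelerating): v₀ = 10.9 m/s, a = -4.2 m/s².
v = v₀ + at → t = (7.5 − 10.9) / -4.2 = 0.809 s
v² = v₀² + 2aΔx → Δx = (7.5² − 10.9²)/(2·-4.2) = 7.45 m
Total time = 4.95 + 5.00 + 0.809 = 10.8 s

10.8 s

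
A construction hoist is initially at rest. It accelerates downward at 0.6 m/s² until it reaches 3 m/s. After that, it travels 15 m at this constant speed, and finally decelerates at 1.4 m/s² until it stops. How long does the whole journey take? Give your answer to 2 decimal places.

12.14 s

Phase 1 (accelerating): v₀ = 0 m/s, a = 0.6 m/s².
v = v₀ + at → t = (3 − 0) / 0.6 = 5.00 s
v² = v₀² + 2aΔx → Δx = (3² − 0²)/(2·0.6) = 7.50 m

Phase 2 (constant speed): v₀ = 3.00 m/s, a = 0 m/s².
Constant speed: t = d/v = 15/3.00 = 5.00 s

Phase 3 (decelerating): v₀ = 3.00 m/s, a = -1.4 m/s².
v = v₀ + at → t = (0 − 3.00) / -1.4 = 2.14 s
v² = v₀² + 2aΔx → Δx = (0² − 3.00²)/(2·-1.4) = 3.21 m
Total time = 5.00 + 5.00 + 2.14 = 12.1 s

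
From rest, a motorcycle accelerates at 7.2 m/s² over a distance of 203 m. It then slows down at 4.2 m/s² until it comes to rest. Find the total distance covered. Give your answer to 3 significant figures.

551 m

Phase 1 (accelerating): v₀ = 0 m/s, a = 7.2 m/s².
v² = v₀² + 2aΔx = 0² + 2·7.2·203 = 2920 → v = 54.1 m/s
t = (v − v₀)/a = (54.1 − 0)/7.2 = 7.51 s

Phase 2 (decelerating): v₀ = 54.1 m/s, a = -4.2 m/s².
v = v₀ + at → t = (0 − 54.1) / -4.2 = 12.9 s
v² = v₀² + 2aΔx → Δx = (0² − 54.1²)/(2·-4.2) = 348 m
Total distance = 203 + 348 = 551 m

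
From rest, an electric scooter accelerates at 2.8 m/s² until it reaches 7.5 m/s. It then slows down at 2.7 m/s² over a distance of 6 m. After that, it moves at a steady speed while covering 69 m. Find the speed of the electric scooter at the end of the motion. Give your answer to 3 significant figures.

Phase 1 (accelerating): v₀ = 0 m/s, a = 2.8 m/s².
v = v₀ + at → t = (7.5 − 0) / 2.8 = 2.68 s
v² = v₀² + 2aΔx → Δx = (7.5² − 0²)/(2·2.8) = 10.0 m

Phase 2 (decelerating): v₀ = 7.50 m/s, a = -2.7 m/s².
v² = v₀² + 2aΔx = 7.50² + 2·-2.7·6 = 23.8 → v = 4.88 m/s
t = (v − v₀)/a = (4.88 − 7.50)/-2.7 = 0.969 s

Phase 3 (constant speed): v₀ = 4.88 m/s, a = 0 m/s².
Constant speed: t = d/v = 69/4.88 = 14.1 s
Final speed = 4.88 m/s

4.88 m/s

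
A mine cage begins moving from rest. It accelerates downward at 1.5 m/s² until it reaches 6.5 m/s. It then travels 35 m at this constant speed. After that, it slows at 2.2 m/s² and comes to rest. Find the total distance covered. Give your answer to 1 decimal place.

Phase 1 (accelerating): v₀ = 0 m/s, a = 1.5 m/s².
v = v₀ + at → t = (6.5 − 0) / 1.5 = 4.33 s
v² = v₀² + 2aΔx → Δx = (6.5² − 0²)/(2·1.5) = 14.1 m

Phase 2 (constant speed): v₀ = 6.50 m/s, a = 0 m/s².
Constant speed: t = d/v = 35/6.50 = 5.38 s

Phase 3 (decelerating): v₀ = 6.50 m/s, a = -2.2 m/s².
v = v₀ + at → t = (0 − 6.50) / -2.2 = 2.95 s
v² = v₀² + 2aΔx → Δx = (0² − 6.50²)/(2·-2.2) = 9.60 m
Total distance = 14.1 + 35.0 + 9.60 = 58.7 m

58.7 m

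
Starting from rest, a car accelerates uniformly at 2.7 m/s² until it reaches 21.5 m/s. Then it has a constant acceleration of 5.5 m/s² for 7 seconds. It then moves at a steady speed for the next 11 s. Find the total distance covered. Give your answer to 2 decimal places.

1030.85 m

Phase 1 (accelerating): v₀ = 0 m/s, a = 2.7 m/s².
v = v₀ + at → t = (21.5 − 0) / 2.7 = 7.96 s
v² = v₀² + 2aΔx → Δx = (21.5² − 0²)/(2·2.7) = 85.6 m

Phase 2 (accelerating): v₀ = 21.5 m/s, a = 5.5 m/s².
v = v₀ + at = 21.5 + (5.5)(7) = 60.0 m/s
Δx = v₀t + ½at² = 21.5·7 + 0.5·5.5·7² = 285 m

Phase 3 (constant speed): v₀ = 60.0 m/s, a = 0 m/s².
v = v₀ + at = 60.0 + (0)(11) = 60.0 m/s
Δx = v₀t + ½at² = 60.0·11 + 0.5·0·11² = 660 m
Total distance = 85.6 + 285 + 660 = 1030 m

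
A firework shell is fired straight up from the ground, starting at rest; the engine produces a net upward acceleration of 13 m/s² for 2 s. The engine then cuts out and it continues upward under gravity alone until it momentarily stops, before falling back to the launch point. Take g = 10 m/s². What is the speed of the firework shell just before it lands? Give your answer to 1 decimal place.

34.6 m/s

Phase 1 (powered ascent): v₀ = 0 m/s, a = 13 m/s².
v = v₀ + at = 0 + (13)(2) = 26.0 m/s
Δx = v₀t + ½at² = 0·2 + 0.5·13·2² = 26.0 m

Phase 2 (coasting upward): v₀ = 26.0 m/s, a = -10 m/s².
v = v₀ + at → t = (0 − 26.0) / -10 = 2.60 s
v² = v₀² + 2aΔx → Δx = (0² − 26.0²)/(2·-10) = 33.8 m

Phase 3 (free fall): v₀ = 0 m/s, a = -10 m/s².
Falls 59.8 m from rest: t = √(2·59.8/10) = 3.46 s; v = g·t = 34.6 m/s.
Impact speed = 34.6 m/s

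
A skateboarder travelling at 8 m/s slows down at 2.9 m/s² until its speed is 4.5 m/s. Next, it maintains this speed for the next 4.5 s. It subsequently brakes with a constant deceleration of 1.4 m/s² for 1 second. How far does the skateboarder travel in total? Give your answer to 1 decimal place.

Phase 1 (decelerating): v₀ = 8.00 m/s, a = -2.9 m/s².
v = v₀ + at → t = (4.5 − 8.00) / -2.9 = 1.21 s
v² = v₀² + 2aΔx → Δx = (4.5² − 8.00²)/(2·-2.9) = 7.54 m

Phase 2 (constant speed): v₀ = 4.50 m/s, a = 0 m/s².
v = v₀ + at = 4.50 + (0)(4.5) = 4.50 m/s
Δx = v₀t + ½at² = 4.50·4.5 + 0.5·0·4.5² = 20.2 m

Phase 3 (decelerating): v₀ = 4.50 m/s, a = -1.4 m/s².
v = v₀ + at = 4.50 + (-1.4)(1) = 3.10 m/s
Δx = v₀t + ½at² = 4.50·1 + 0.5·-1.4·1² = 3.80 m
Total distance = 7.54 + 20.2 + 3.80 = 31.6 m

31.6 m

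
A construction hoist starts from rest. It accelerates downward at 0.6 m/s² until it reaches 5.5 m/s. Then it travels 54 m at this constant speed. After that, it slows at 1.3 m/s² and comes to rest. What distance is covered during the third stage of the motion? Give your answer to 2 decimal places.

Phase 1 (accelerating): v₀ = 0 m/s, a = 0.6 m/s².
v = v₀ + at → t = (5.5 − 0) / 0.6 = 9.17 s
v² = v₀² + 2aΔx → Δx = (5.5² − 0²)/(2·0.6) = 25.2 m

Phase 2 (constant speed): v₀ = 5.50 m/s, a = 0 m/s².
Constant speed: t = d/v = 54/5.50 = 9.82 s

Phase 3 (decelerating): v₀ = 5.50 m/s, a = -1.3 m/s².
v = v₀ + at → t = (0 − 5.50) / -1.3 = 4.23 s
v² = v₀² + 2aΔx → Δx = (0² − 5.50²)/(2·-1.3) = 11.6 m
Distance in phase 3 = 11.6 m

11.63 m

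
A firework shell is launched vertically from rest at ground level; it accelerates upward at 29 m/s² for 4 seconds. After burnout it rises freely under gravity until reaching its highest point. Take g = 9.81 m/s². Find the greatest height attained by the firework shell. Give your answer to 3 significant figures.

Phase 1 (powered ascent): v₀ = 0 m/s, a = 29 m/s².
v = v₀ + at = 0 + (29)(4) = 116 m/s
Δx = v₀t + ½at² = 0·4 + 0.5·29·4² = 232 m

Phase 2 (coasting upward): v₀ = 116 m/s, a = -9.81 m/s².
v = v₀ + at → t = (0 − 116) / -9.81 = 11.8 s
v² = v₀² + 2aΔx → Δx = (0² − 116²)/(2·-9.81) = 686 m
Maximum height = 232 + 686 = 918 m

918 m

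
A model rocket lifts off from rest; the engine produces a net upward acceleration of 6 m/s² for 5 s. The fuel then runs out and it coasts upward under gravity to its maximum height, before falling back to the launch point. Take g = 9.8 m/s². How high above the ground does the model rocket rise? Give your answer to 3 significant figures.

Phase 1 (powered ascent): v₀ = 0 m/s, a = 6 m/s².
v = v₀ + at = 0 + (6)(5) = 30.0 m/s
Δx = v₀t + ½at² = 0·5 + 0.5·6·5² = 75.0 m

Phase 2 (coasting upward): v₀ = 30.0 m/s, a = -9.8 m/s².
v = v₀ + at → t = (0 − 30.0) / -9.8 = 3.06 s
v² = v₀² + 2aΔx → Δx = (0² − 30.0²)/(2·-9.8) = 45.9 m
Maximum height = 75.0 + 45.9 = 121 m

121 m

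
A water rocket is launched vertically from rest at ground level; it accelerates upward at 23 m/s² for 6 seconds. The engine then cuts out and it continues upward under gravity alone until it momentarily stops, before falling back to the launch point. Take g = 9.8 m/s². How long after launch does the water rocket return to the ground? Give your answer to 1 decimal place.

36.9 s

Phase 1 (powered ascent): v₀ = 0 m/s, a = 23 m/s².
v = v₀ + at = 0 + (23)(6) = 138 m/s
Δx = v₀t + ½at² = 0·6 + 0.5·23·6² = 414 m

Phase 2 (coasting upward): v₀ = 138 m/s, a = -9.8 m/s².
v = v₀ + at → t = (0 − 138) / -9.8 = 14.1 s
v² = v₀² + 2aΔx → Δx = (0² − 138²)/(2·-9.8) = 972 m

Phase 3 (free fall): v₀ = 0 m/s, a = -9.8 m/s².
Falls 1390 m from rest: t = √(2·1390/9.8) = 16.8 s; v = g·t = 165 m/s.
Total time = 6.00 + 14.1 + 16.8 = 36.9 s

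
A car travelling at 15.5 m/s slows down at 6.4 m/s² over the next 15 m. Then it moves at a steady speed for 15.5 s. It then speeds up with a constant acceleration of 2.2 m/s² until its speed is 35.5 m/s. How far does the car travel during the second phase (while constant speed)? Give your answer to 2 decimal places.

107.67 m

Phase 1 (decelerating): v₀ = 15.5 m/s, a = -6.4 m/s².
v² = v₀² + 2aΔx = 15.5² + 2·-6.4·15 = 48.2 → v = 6.95 m/s
t = (v − v₀)/a = (6.95 − 15.5)/-6.4 = 1.34 s

Phase 2 (constant speed): v₀ = 6.95 m/s, a = 0 m/s².
v = v₀ + at = 6.95 + (0)(15.5) = 6.95 m/s
Δx = v₀t + ½at² = 6.95·15.5 + 0.5·0·15.5² = 108 m
Distance in phase 2 = 108 m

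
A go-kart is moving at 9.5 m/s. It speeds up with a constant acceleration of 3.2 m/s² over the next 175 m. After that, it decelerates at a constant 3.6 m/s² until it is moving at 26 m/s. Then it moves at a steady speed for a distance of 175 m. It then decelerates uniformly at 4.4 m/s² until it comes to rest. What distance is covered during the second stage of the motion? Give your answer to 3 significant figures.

74.2 m

Phase 1 (accelerating): v₀ = 9.50 m/s, a = 3.2 m/s².
v² = v₀² + 2aΔx = 9.50² + 2·3.2·175 = 1210 → v = 34.8 m/s
t = (v − v₀)/a = (34.8 − 9.50)/3.2 = 7.90 s

Phase 2 (decelerating): v₀ = 34.8 m/s, a = -3.6 m/s².
v = v₀ + at → t = (26 − 34.8) / -3.6 = 2.44 s
v² = v₀² + 2aΔx → Δx = (26² − 34.8²)/(2·-3.6) = 74.2 m
Distance in phase 2 = 74.2 m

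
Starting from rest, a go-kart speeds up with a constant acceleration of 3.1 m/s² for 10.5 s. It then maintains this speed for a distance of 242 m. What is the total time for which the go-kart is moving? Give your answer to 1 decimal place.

17.9 s

Phase 1 (accelerating): v₀ = 0 m/s, a = 3.1 m/s².
v = v₀ + at = 0 + (3.1)(10.5) = 32.6 m/s
Δx = v₀t + ½at² = 0·10.5 + 0.5·3.1·10.5² = 171 m

Phase 2 (constant speed): v₀ = 32.6 m/s, a = 0 m/s².
Constant speed: t = d/v = 242/32.6 = 7.43 s
Total time = 10.5 + 7.43 = 17.9 s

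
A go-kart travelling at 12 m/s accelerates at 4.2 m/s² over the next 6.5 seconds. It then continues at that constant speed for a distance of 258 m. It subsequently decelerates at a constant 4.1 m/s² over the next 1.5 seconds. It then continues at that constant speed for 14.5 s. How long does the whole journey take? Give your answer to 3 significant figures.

29.1 s

Phase 1 (accelerating): v₀ = 12.0 m/s, a = 4.2 m/s².
v = v₀ + at = 12.0 + (4.2)(6.5) = 39.3 m/s
Δx = v₀t + ½at² = 12.0·6.5 + 0.5·4.2·6.5² = 167 m

Phase 2 (constant speed): v₀ = 39.3 m/s, a = 0 m/s².
Constant speed: t = d/v = 258/39.3 = 6.56 s

Phase 3 (decelerating): v₀ = 39.3 m/s, a = -4.1 m/s².
v = v₀ + at = 39.3 + (-4.1)(1.5) = 33.1 m/s
Δx = v₀t + ½at² = 39.3·1.5 + 0.5·-4.1·1.5² = 54.3 m

Phase 4 (constant speed): v₀ = 33.1 m/s, a = 0 m/s².
v = v₀ + at = 33.1 + (0)(14.5) = 33.1 m/s
Δx = v₀t + ½at² = 33.1·14.5 + 0.5·0·14.5² = 481 m
Total time = 6.50 + 6.56 + 1.50 + 14.5 = 29.1 s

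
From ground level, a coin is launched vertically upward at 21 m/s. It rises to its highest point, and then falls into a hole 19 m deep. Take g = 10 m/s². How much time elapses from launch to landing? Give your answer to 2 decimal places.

Phase 1 (rising): v₀ = 21.0 m/s, a = -10 m/s².
v = v₀ + at → t = (0 − 21.0) / -10 = 2.10 s
v² = v₀² + 2aΔx → Δx = (0² − 21.0²)/(2·-10) = 22.1 m

Phase 2 (falling): v₀ = 0 m/s, a = -10 m/s².
Falls 41.0 m from rest: t = √(2·41.0/10) = 2.87 s; v = g·t = 28.7 m/s.
Total time = 2.10 + 2.87 = 4.97 s

4.97 s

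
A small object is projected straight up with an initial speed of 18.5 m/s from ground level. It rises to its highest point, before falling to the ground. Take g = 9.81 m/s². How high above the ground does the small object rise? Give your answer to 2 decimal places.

Phase 1 (rising): v₀ = 18.5 m/s, a = -9.81 m/s².
v = v₀ + at → t = (0 − 18.5) / -9.81 = 1.89 s
v² = v₀² + 2aΔx → Δx = (0² − 18.5²)/(2·-9.81) = 17.4 m
Maximum height = 17.4 m

17.44 m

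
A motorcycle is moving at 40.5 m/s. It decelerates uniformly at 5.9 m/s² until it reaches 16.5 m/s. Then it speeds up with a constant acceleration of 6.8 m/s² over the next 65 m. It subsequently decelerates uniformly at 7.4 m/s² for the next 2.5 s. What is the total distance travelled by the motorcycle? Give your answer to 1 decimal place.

Phase 1 (decelerating): v₀ = 40.5 m/s, a = -5.9 m/s².
v = v₀ + at → t = (16.5 − 40.5) / -5.9 = 4.07 s
v² = v₀² + 2aΔx → Δx = (16.5² − 40.5²)/(2·-5.9) = 116 m

Phase 2 (accelerating): v₀ = 16.5 m/s, a = 6.8 m/s².
v² = v₀² + 2aΔx = 16.5² + 2·6.8·65 = 1160 → v = 34.0 m/s
t = (v − v₀)/a = (34.0 − 16.5)/6.8 = 2.57 s

Phase 3 (decelerating): v₀ = 34.0 m/s, a = -7.4 m/s².
v = v₀ + at = 34.0 + (-7.4)(2.5) = 15.5 m/s
Δx = v₀t + ½at² = 34.0·2.5 + 0.5·-7.4·2.5² = 61.9 m
Total distance = 116 + 65.0 + 61.9 = 243 m

242.8 m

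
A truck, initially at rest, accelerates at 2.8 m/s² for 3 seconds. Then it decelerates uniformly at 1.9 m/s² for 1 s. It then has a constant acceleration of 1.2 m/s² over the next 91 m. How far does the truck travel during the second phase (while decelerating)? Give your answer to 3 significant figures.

7.45 m

Phase 1 (accelerating): v₀ = 0 m/s, a = 2.8 m/s².
v = v₀ + at = 0 + (2.8)(3) = 8.40 m/s
Δx = v₀t + ½at² = 0·3 + 0.5·2.8·3² = 12.6 m

Phase 2 (decelerating): v₀ = 8.40 m/s, a = -1.9 m/s².
v = v₀ + at = 8.40 + (-1.9)(1) = 6.50 m/s
Δx = v₀t + ½at² = 8.40·1 + 0.5·-1.9·1² = 7.45 m
Distance in phase 2 = 7.45 m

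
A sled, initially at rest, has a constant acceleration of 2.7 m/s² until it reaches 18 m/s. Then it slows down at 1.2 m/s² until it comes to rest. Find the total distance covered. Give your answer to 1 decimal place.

Phase 1 (accelerating): v₀ = 0 m/s, a = 2.7 m/s².
v = v₀ + at → t = (18 − 0) / 2.7 = 6.67 s
v² = v₀² + 2aΔx → Δx = (18² − 0²)/(2·2.7) = 60.0 m

Phase 2 (decelerating): v₀ = 18.0 m/s, a = -1.2 m/s².
v = v₀ + at → t = (0 − 18.0) / -1.2 = 15.0 s
v² = v₀² + 2aΔx → Δx = (0² − 18.0²)/(2·-1.2) = 135 m
Total distance = 60.0 + 135 = 195 m

195.0 m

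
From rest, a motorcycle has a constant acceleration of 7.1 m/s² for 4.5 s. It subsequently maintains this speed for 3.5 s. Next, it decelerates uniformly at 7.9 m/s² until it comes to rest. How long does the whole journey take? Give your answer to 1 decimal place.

12.0 s

Phase 1 (accelerating): v₀ = 0 m/s, a = 7.1 m/s².
v = v₀ + at = 0 + (7.1)(4.5) = 31.9 m/s
Δx = v₀t + ½at² = 0·4.5 + 0.5·7.1·4.5² = 71.9 m

Phase 2 (constant speed): v₀ = 31.9 m/s, a = 0 m/s².
v = v₀ + at = 31.9 + (0)(3.5) = 31.9 m/s
Δx = v₀t + ½at² = 31.9·3.5 + 0.5·0·3.5² = 112 m

Phase 3 (decelerating): v₀ = 31.9 m/s, a = -7.9 m/s².
v = v₀ + at → t = (0 − 31.9) / -7.9 = 4.04 s
v² = v₀² + 2aΔx → Δx = (0² − 31.9²)/(2·-7.9) = 64.6 m
Total time = 4.50 + 3.50 + 4.04 = 12.0 s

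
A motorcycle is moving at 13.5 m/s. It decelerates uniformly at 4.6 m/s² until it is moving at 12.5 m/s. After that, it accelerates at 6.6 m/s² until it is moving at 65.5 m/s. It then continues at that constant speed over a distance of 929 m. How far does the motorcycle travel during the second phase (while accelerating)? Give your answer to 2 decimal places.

Phase 1 (decelerating): v₀ = 13.5 m/s, a = -4.6 m/s².
v = v₀ + at → t = (12.5 − 13.5) / -4.6 = 0.217 s
v² = v₀² + 2aΔx → Δx = (12.5² − 13.5²)/(2·-4.6) = 2.83 m

Phase 2 (accelerating): v₀ = 12.5 m/s, a = 6.6 m/s².
v = v₀ + at → t = (65.5 − 12.5) / 6.6 = 8.03 s
v² = v₀² + 2aΔx → Δx = (65.5² − 12.5²)/(2·6.6) = 313 m
Distance in phase 2 = 313 m

313.18 m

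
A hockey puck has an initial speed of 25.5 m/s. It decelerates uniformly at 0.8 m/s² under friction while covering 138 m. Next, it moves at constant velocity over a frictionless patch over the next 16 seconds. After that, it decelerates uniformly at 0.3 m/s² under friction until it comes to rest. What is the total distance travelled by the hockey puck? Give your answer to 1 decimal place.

1185.3 m

Phase 1 (decelerating): v₀ = 25.5 m/s, a = -0.8 m/s².
v² = v₀² + 2aΔx = 25.5² + 2·-0.8·138 = 429 → v = 20.7 m/s
t = (v − v₀)/a = (20.7 − 25.5)/-0.8 = 5.97 s

Phase 2 (constant speed): v₀ = 20.7 m/s, a = 0 m/s².
v = v₀ + at = 20.7 + (0)(16) = 20.7 m/s
Δx = v₀t + ½at² = 20.7·16 + 0.5·0·16² = 332 m

Phase 3 (decelerating): v₀ = 20.7 m/s, a = -0.3 m/s².
v = v₀ + at → t = (0 − 20.7) / -0.3 = 69.1 s
v² = v₀² + 2aΔx → Δx = (0² − 20.7²)/(2·-0.3) = 716 m
Total distance = 138 + 332 + 716 = 1190 m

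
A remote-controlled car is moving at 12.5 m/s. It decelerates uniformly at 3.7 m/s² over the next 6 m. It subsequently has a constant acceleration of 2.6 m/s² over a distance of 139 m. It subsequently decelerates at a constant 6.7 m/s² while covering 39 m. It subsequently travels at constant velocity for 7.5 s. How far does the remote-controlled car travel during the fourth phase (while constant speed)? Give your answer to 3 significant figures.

Phase 1 (decelerating): v₀ = 12.5 m/s, a = -3.7 m/s².
v² = v₀² + 2aΔx = 12.5² + 2·-3.7·6 = 112 → v = 10.6 m/s
t = (v − v₀)/a = (10.6 − 12.5)/-3.7 = 0.520 s

Phase 2 (accelerating): v₀ = 10.6 m/s, a = 2.6 m/s².
v² = v₀² + 2aΔx = 10.6² + 2·2.6·139 = 835 → v = 28.9 m/s
t = (v − v₀)/a = (28.9 − 10.6)/2.6 = 7.04 s

Phase 3 (decelerating): v₀ = 28.9 m/s, a = -6.7 m/s².
v² = v₀² + 2aΔx = 28.9² + 2·-6.7·39 = 312 → v = 17.7 m/s
t = (v − v₀)/a = (17.7 − 28.9)/-6.7 = 1.68 s

Phase 4 (constant speed): v₀ = 17.7 m/s, a = 0 m/s².
v = v₀ + at = 17.7 + (0)(7.5) = 17.7 m/s
Δx = v₀t + ½at² = 17.7·7.5 + 0.5·0·7.5² = 132 m
Distance in phase 4 = 132 m

132 m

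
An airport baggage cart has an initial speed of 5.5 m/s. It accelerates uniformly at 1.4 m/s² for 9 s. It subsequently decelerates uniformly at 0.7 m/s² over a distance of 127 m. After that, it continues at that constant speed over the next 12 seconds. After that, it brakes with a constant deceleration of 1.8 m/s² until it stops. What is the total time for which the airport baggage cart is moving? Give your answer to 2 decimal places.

36.17 s

Phase 1 (accelerating): v₀ = 5.50 m/s, a = 1.4 m/s².
v = v₀ + at = 5.50 + (1.4)(9) = 18.1 m/s
Δx = v₀t + ½at² = 5.50·9 + 0.5·1.4·9² = 106 m

Phase 2 (decelerating): v₀ = 18.1 m/s, a = -0.7 m/s².
v² = v₀² + 2aΔx = 18.1² + 2·-0.7·127 = 150 → v = 12.2 m/s
t = (v − v₀)/a = (12.2 − 18.1)/-0.7 = 8.37 s

Phase 3 (constant speed): v₀ = 12.2 m/s, a = 0 m/s².
v = v₀ + at = 12.2 + (0)(12) = 12.2 m/s
Δx = v₀t + ½at² = 12.2·12 + 0.5·0·12² = 147 m

Phase 4 (decelerating): v₀ = 12.2 m/s, a = -1.8 m/s².
v = v₀ + at → t = (0 − 12.2) / -1.8 = 6.80 s
v² = v₀² + 2aΔx → Δx = (0² − 12.2²)/(2·-1.8) = 41.6 m
Total time = 9.00 + 8.37 + 12.0 + 6.80 = 36.2 s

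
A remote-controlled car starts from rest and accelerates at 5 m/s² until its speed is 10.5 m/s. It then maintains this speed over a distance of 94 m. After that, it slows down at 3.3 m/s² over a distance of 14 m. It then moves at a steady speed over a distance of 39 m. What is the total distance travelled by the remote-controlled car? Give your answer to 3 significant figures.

158 m

Phase 1 (accelerating): v₀ = 0 m/s, a = 5 m/s².
v = v₀ + at → t = (10.5 − 0) / 5 = 2.10 s
v² = v₀² + 2aΔx → Δx = (10.5² − 0²)/(2·5) = 11.0 m

Phase 2 (constant speed): v₀ = 10.5 m/s, a = 0 m/s².
Constant speed: t = d/v = 94/10.5 = 8.95 s

Phase 3 (decelerating): v₀ = 10.5 m/s, a = -3.3 m/s².
v² = v₀² + 2aΔx = 10.5² + 2·-3.3·14 = 17.9 → v = 4.22 m/s
t = (v − v₀)/a = (4.22 − 10.5)/-3.3 = 1.90 s

Phase 4 (constant speed): v₀ = 4.22 m/s, a = 0 m/s².
Constant speed: t = d/v = 39/4.22 = 9.23 s
Total distance = 11.0 + 94.0 + 14.0 + 39.0 = 158 m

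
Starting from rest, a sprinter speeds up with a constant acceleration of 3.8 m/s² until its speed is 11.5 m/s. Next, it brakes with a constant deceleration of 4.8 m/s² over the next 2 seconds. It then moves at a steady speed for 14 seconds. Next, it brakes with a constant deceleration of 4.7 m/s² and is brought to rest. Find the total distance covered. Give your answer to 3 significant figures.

57.8 m

Phase 1 (accelerating): v₀ = 0 m/s, a = 3.8 m/s².
v = v₀ + at → t = (11.5 − 0) / 3.8 = 3.03 s
v² = v₀² + 2aΔx → Δx = (11.5² − 0²)/(2·3.8) = 17.4 m

Phase 2 (decelerating): v₀ = 11.5 m/s, a = -4.8 m/s².
v = v₀ + at = 11.5 + (-4.8)(2) = 1.90 m/s
Δx = v₀t + ½at² = 11.5·2 + 0.5·-4.8·2² = 13.4 m

Phase 3 (constant speed): v₀ = 1.90 m/s, a = 0 m/s².
v = v₀ + at = 1.90 + (0)(14) = 1.90 m/s
Δx = v₀t + ½at² = 1.90·14 + 0.5·0·14² = 26.6 m

Phase 4 (decelerating): v₀ = 1.90 m/s, a = -4.7 m/s².
v = v₀ + at → t = (0 − 1.90) / -4.7 = 0.404 s
v² = v₀² + 2aΔx → Δx = (0² − 1.90²)/(2·-4.7) = 0.384 m
Total distance = 17.4 + 13.4 + 26.6 + 0.384 = 57.8 m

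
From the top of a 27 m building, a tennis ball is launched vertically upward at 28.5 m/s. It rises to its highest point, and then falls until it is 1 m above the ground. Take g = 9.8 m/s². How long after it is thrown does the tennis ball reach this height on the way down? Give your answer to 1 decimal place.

Phase 1 (rising): v₀ = 28.5 m/s, a = -9.8 m/s².
v = v₀ + at → t = (0 − 28.5) / -9.8 = 2.91 s
v² = v₀² + 2aΔx → Δx = (0² − 28.5²)/(2·-9.8) = 41.4 m

Phase 2 (falling): v₀ = 0 m/s, a = -9.8 m/s².
Falls 67.4 m from rest: t = √(2·67.4/9.8) = 3.71 s; v = g·t = 36.4 m/s.
Total time = 2.91 + 3.71 = 6.62 s

6.6 s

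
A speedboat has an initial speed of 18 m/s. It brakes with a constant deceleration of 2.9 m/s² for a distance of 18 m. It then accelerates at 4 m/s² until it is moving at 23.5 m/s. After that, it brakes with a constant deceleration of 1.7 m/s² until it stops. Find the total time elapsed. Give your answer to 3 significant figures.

17.1 s

Phase 1 (decelerating): v₀ = 18.0 m/s, a = -2.9 m/s².
v² = v₀² + 2aΔx = 18.0² + 2·-2.9·18 = 220 → v = 14.8 m/s
t = (v − v₀)/a = (14.8 − 18.0)/-2.9 = 1.10 s

Phase 2 (accelerating): v₀ = 14.8 m/s, a = 4 m/s².
v = v₀ + at → t = (23.5 − 14.8) / 4 = 2.17 s
v² = v₀² + 2aΔx → Δx = (23.5² − 14.8²)/(2·4) = 41.6 m

Phase 3 (decelerating): v₀ = 23.5 m/s, a = -1.7 m/s².
v = v₀ + at → t = (0 − 23.5) / -1.7 = 13.8 s
v² = v₀² + 2aΔx → Δx = (0² − 23.5²)/(2·-1.7) = 162 m
Total time = 1.10 + 2.17 + 13.8 = 17.1 s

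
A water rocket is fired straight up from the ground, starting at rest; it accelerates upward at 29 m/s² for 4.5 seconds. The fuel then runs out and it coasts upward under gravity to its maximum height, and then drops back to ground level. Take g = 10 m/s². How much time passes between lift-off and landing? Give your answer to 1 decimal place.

Phase 1 (powered ascent): v₀ = 0 m/s, a = 29 m/s².
v = v₀ + at = 0 + (29)(4.5) = 130 m/s
Δx = v₀t + ½at² = 0·4.5 + 0.5·29·4.5² = 294 m

Phase 2 (coasting upward): v₀ = 130 m/s, a = -10 m/s².
v = v₀ + at → t = (0 − 130) / -10 = 13.1 s
v² = v₀² + 2aΔx → Δx = (0² − 130²)/(2·-10) = 852 m

Phase 3 (free fall): v₀ = 0 m/s, a = -10 m/s².
Falls 1150 m from rest: t = √(2·1150/10) = 15.1 s; v = g·t = 151 m/s.
Total time = 4.50 + 13.1 + 15.1 = 32.7 s

32.7 s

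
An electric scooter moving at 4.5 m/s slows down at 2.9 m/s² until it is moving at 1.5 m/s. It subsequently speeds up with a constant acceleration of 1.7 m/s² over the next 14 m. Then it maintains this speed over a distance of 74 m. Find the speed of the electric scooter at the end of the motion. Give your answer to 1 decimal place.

7.1 m/s

Phase 1 (decelerating): v₀ = 4.50 m/s, a = -2.9 m/s².
v = v₀ + at → t = (1.5 − 4.50) / -2.9 = 1.03 s
v² = v₀² + 2aΔx → Δx = (1.5² − 4.50²)/(2·-2.9) = 3.10 m

Phase 2 (accelerating): v₀ = 1.50 m/s, a = 1.7 m/s².
v² = v₀² + 2aΔx = 1.50² + 2·1.7·14 = 49.9 → v = 7.06 m/s
t = (v − v₀)/a = (7.06 − 1.50)/1.7 = 3.27 s

Phase 3 (constant speed): v₀ = 7.06 m/s, a = 0 m/s².
Constant speed: t = d/v = 74/7.06 = 10.5 s
Final speed = 7.06 m/s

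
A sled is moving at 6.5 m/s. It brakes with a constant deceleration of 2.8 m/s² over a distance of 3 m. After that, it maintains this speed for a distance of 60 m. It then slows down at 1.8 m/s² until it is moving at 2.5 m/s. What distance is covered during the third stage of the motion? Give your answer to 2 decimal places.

Phase 1 (decelerating): v₀ = 6.50 m/s, a = -2.8 m/s².
v² = v₀² + 2aΔx = 6.50² + 2·-2.8·3 = 25.5 → v = 5.04 m/s
t = (v − v₀)/a = (5.04 − 6.50)/-2.8 = 0.520 s

Phase 2 (constant speed): v₀ = 5.04 m/s, a = 0 m/s².
Constant speed: t = d/v = 60/5.04 = 11.9 s

Phase 3 (decelerating): v₀ = 5.04 m/s, a = -1.8 m/s².
v = v₀ + at → t = (2.5 − 5.04) / -1.8 = 1.41 s
v² = v₀² + 2aΔx → Δx = (2.5² − 5.04²)/(2·-1.8) = 5.33 m
Distance in phase 3 = 5.33 m

5.33 m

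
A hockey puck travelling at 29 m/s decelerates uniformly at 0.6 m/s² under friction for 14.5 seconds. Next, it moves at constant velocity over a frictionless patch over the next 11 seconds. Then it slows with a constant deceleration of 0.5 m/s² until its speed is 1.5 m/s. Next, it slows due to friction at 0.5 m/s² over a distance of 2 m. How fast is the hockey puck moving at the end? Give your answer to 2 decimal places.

Phase 1 (decelerating): v₀ = 29.0 m/s, a = -0.6 m/s².
v = v₀ + at = 29.0 + (-0.6)(14.5) = 20.3 m/s
Δx = v₀t + ½at² = 29.0·14.5 + 0.5·-0.6·14.5² = 357 m

Phase 2 (constant speed): v₀ = 20.3 m/s, a = 0 m/s².
v = v₀ + at = 20.3 + (0)(11) = 20.3 m/s
Δx = v₀t + ½at² = 20.3·11 + 0.5·0·11² = 223 m

Phase 3 (decelerating): v₀ = 20.3 m/s, a = -0.5 m/s².
v = v₀ + at → t = (1.5 − 20.3) / -0.5 = 37.6 s
v² = v₀² + 2aΔx → Δx = (1.5² − 20.3²)/(2·-0.5) = 410 m

Phase 4 (decelerating): v₀ = 1.50 m/s, a = -0.5 m/s².
v² = v₀² + 2aΔx = 1.50² + 2·-0.5·2 = 0.250 → v = 0.500 m/s
t = (v − v₀)/a = (0.500 − 1.50)/-0.5 = 2.00 s
Final speed = 0.500 m/s

0.50 m/s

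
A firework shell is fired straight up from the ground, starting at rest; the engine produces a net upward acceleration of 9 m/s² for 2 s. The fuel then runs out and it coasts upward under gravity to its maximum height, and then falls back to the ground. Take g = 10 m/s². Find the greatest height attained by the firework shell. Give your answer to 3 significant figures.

Phase 1 (powered ascent): v₀ = 0 m/s, a = 9 m/s².
v = v₀ + at = 0 + (9)(2) = 18.0 m/s
Δx = v₀t + ½at² = 0·2 + 0.5·9·2² = 18.0 m

Phase 2 (coasting upward): v₀ = 18.0 m/s, a = -10 m/s².
v = v₀ + at → t = (0 − 18.0) / -10 = 1.80 s
v² = v₀² + 2aΔx → Δx = (0² − 18.0²)/(2·-10) = 16.2 m
Maximum height = 18.0 + 16.2 = 34.2 m

34.2 m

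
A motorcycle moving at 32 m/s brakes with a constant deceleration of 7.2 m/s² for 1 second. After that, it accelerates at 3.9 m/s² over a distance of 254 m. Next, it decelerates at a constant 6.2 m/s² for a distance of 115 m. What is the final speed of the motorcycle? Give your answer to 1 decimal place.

34.2 m/s

Phase 1 (decelerating): v₀ = 32.0 m/s, a = -7.2 m/s².
v = v₀ + at = 32.0 + (-7.2)(1) = 24.8 m/s
Δx = v₀t + ½at² = 32.0·1 + 0.5·-7.2·1² = 28.4 m

Phase 2 (accelerating): v₀ = 24.8 m/s, a = 3.9 m/s².
v² = v₀² + 2aΔx = 24.8² + 2·3.9·254 = 2600 → v = 51.0 m/s
t = (v − v₀)/a = (51.0 − 24.8)/3.9 = 6.71 s

Phase 3 (decelerating): v₀ = 51.0 m/s, a = -6.2 m/s².
v² = v₀² + 2aΔx = 51.0² + 2·-6.2·115 = 1170 → v = 34.2 m/s
t = (v − v₀)/a = (34.2 − 51.0)/-6.2 = 2.70 s
Final speed = 34.2 m/s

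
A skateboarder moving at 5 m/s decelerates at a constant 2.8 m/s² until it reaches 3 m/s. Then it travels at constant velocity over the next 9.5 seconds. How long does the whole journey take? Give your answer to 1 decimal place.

10.2 s

Phase 1 (decelerating): v₀ = 5.00 m/s, a = -2.8 m/s².
v = v₀ + at → t = (3 − 5.00) / -2.8 = 0.714 s
v² = v₀² + 2aΔx → Δx = (3² − 5.00²)/(2·-2.8) = 2.86 m

Phase 2 (constant speed): v₀ = 3.00 m/s, a = 0 m/s².
v = v₀ + at = 3.00 + (0)(9.5) = 3.00 m/s
Δx = v₀t + ½at² = 3.00·9.5 + 0.5·0·9.5² = 28.5 m
Total time = 0.714 + 9.50 = 10.2 s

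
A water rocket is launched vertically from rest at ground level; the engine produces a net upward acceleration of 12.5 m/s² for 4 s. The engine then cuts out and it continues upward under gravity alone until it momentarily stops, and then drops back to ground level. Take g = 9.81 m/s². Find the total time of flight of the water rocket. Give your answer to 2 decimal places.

15.91 s

Phase 1 (powered ascent): v₀ = 0 m/s, a = 12.5 m/s².
v = v₀ + at = 0 + (12.5)(4) = 50.0 m/s
Δx = v₀t + ½at² = 0·4 + 0.5·12.5·4² = 100 m

Phase 2 (coasting upward): v₀ = 50.0 m/s, a = -9.81 m/s².
v = v₀ + at → t = (0 − 50.0) / -9.81 = 5.10 s
v² = v₀² + 2aΔx → Δx = (0² − 50.0²)/(2·-9.81) = 127 m

Phase 3 (free fall): v₀ = 0 m/s, a = -9.81 m/s².
Falls 227 m from rest: t = √(2·227/9.81) = 6.81 s; v = g·t = 66.8 m/s.
Total time = 4.00 + 5.10 + 6.81 = 15.9 s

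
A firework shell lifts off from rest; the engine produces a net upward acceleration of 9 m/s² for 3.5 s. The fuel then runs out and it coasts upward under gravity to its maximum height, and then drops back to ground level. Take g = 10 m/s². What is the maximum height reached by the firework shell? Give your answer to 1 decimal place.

104.7 m

Phase 1 (powered ascent): v₀ = 0 m/s, a = 9 m/s².
v = v₀ + at = 0 + (9)(3.5) = 31.5 m/s
Δx = v₀t + ½at² = 0·3.5 + 0.5·9·3.5² = 55.1 m

Phase 2 (coasting upward): v₀ = 31.5 m/s, a = -10 m/s².
v = v₀ + at → t = (0 − 31.5) / -10 = 3.15 s
v² = v₀² + 2aΔx → Δx = (0² − 31.5²)/(2·-10) = 49.6 m
Maximum height = 55.1 + 49.6 = 105 m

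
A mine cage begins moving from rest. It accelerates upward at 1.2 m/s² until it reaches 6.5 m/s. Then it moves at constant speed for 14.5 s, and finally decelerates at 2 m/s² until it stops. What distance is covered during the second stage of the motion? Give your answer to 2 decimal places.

Phase 1 (accelerating): v₀ = 0 m/s, a = 1.2 m/s².
v = v₀ + at → t = (6.5 − 0) / 1.2 = 5.42 s
v² = v₀² + 2aΔx → Δx = (6.5² − 0²)/(2·1.2) = 17.6 m

Phase 2 (constant speed): v₀ = 6.50 m/s, a = 0 m/s².
v = v₀ + at = 6.50 + (0)(14.5) = 6.50 m/s
Δx = v₀t + ½at² = 6.50·14.5 + 0.5·0·14.5² = 94.2 m
Distance in phase 2 = 94.2 m

94.25 m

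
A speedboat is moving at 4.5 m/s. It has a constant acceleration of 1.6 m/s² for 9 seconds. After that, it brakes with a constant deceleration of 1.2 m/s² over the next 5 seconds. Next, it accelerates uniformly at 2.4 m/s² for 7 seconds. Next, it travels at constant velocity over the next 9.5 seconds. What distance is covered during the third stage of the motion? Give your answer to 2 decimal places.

149.10 m

Phase 1 (accelerating): v₀ = 4.50 m/s, a = 1.6 m/s².
v = v₀ + at = 4.50 + (1.6)(9) = 18.9 m/s
Δx = v₀t + ½at² = 4.50·9 + 0.5·1.6·9² = 105 m

Phase 2 (decelerating): v₀ = 18.9 m/s, a = -1.2 m/s².
v = v₀ + at = 18.9 + (-1.2)(5) = 12.9 m/s
Δx = v₀t + ½at² = 18.9·5 + 0.5·-1.2·5² = 79.5 m

Phase 3 (accelerating): v₀ = 12.9 m/s, a = 2.4 m/s².
v = v₀ + at = 12.9 + (2.4)(7) = 29.7 m/s
Δx = v₀t + ½at² = 12.9·7 + 0.5·2.4·7² = 149 m
Distance in phase 3 = 149 m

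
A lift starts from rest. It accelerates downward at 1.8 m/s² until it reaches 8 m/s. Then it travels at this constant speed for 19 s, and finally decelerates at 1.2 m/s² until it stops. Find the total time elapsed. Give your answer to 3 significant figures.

Phase 1 (accelerating): v₀ = 0 m/s, a = 1.8 m/s².
v = v₀ + at → t = (8 − 0) / 1.8 = 4.44 s
v² = v₀² + 2aΔx → Δx = (8² − 0²)/(2·1.8) = 17.8 m

Phase 2 (constant speed): v₀ = 8.00 m/s, a = 0 m/s².
v = v₀ + at = 8.00 + (0)(19) = 8.00 m/s
Δx = v₀t + ½at² = 8.00·19 + 0.5·0·19² = 152 m

Phase 3 (decelerating): v₀ = 8.00 m/s, a = -1.2 m/s².
v = v₀ + at → t = (0 − 8.00) / -1.2 = 6.67 s
v² = v₀² + 2aΔx → Δx = (0² − 8.00²)/(2·-1.2) = 26.7 m
Total time = 4.44 + 19.0 + 6.67 = 30.1 s

30.1 s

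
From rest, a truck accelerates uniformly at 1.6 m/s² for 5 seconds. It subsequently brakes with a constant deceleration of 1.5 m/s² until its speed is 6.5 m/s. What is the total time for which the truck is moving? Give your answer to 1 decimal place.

6.0 s

Phase 1 (accelerating): v₀ = 0 m/s, a = 1.6 m/s².
v = v₀ + at = 0 + (1.6)(5) = 8.00 m/s
Δx = v₀t + ½at² = 0·5 + 0.5·1.6·5² = 20.0 m

Phase 2 (decelerating): v₀ = 8.00 m/s, a = -1.5 m/s².
v = v₀ + at → t = (6.5 − 8.00) / -1.5 = 1.00 s
v² = v₀² + 2aΔx → Δx = (6.5² − 8.00²)/(2·-1.5) = 7.25 m
Total time = 5.00 + 1.00 = 6.00 s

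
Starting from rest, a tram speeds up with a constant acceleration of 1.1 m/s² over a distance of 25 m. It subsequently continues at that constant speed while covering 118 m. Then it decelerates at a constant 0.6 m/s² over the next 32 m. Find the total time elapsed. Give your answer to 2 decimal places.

28.22 s

Phase 1 (accelerating): v₀ = 0 m/s, a = 1.1 m/s².
v² = v₀² + 2aΔx = 0² + 2·1.1·25 = 55.0 → v = 7.42 m/s
t = (v − v₀)/a = (7.42 − 0)/1.1 = 6.74 s

Phase 2 (constant speed): v₀ = 7.42 m/s, a = 0 m/s².
Constant speed: t = d/v = 118/7.42 = 15.9 s

Phase 3 (decelerating): v₀ = 7.42 m/s, a = -0.6 m/s².
v² = v₀² + 2aΔx = 7.42² + 2·-0.6·32 = 16.6 → v = 4.07 m/s
t = (v − v₀)/a = (4.07 − 7.42)/-0.6 = 5.57 s
Total time = 6.74 + 15.9 + 5.57 = 28.2 s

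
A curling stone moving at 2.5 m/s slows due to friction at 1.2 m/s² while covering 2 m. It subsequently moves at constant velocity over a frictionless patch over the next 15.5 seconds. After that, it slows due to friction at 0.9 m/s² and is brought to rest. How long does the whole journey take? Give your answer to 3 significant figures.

17.9 s

Phase 1 (decelerating): v₀ = 2.50 m/s, a = -1.2 m/s².
v² = v₀² + 2aΔx = 2.50² + 2·-1.2·2 = 1.45 → v = 1.20 m/s
t = (v − v₀)/a = (1.20 − 2.50)/-1.2 = 1.08 s

Phase 2 (constant speed): v₀ = 1.20 m/s, a = 0 m/s².
v = v₀ + at = 1.20 + (0)(15.5) = 1.20 m/s
Δx = v₀t + ½at² = 1.20·15.5 + 0.5·0·15.5² = 18.7 m

Phase 3 (decelerating): v₀ = 1.20 m/s, a = -0.9 m/s².
v = v₀ + at → t = (0 − 1.20) / -0.9 = 1.34 s
v² = v₀² + 2aΔx → Δx = (0² − 1.20²)/(2·-0.9) = 0.806 m
Total time = 1.08 + 15.5 + 1.34 = 17.9 s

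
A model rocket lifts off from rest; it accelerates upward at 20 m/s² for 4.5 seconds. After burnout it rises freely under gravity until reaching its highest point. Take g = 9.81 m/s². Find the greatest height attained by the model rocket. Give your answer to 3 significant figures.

615 m

Phase 1 (powered ascent): v₀ = 0 m/s, a = 20 m/s².
v = v₀ + at = 0 + (20)(4.5) = 90.0 m/s
Δx = v₀t + ½at² = 0·4.5 + 0.5·20·4.5² = 202 m

Phase 2 (coasting upward): v₀ = 90.0 m/s, a = -9.81 m/s².
v = v₀ + at → t = (0 − 90.0) / -9.81 = 9.17 s
v² = v₀² + 2aΔx → Δx = (0² − 90.0²)/(2·-9.81) = 413 m
Maximum height = 202 + 413 = 615 m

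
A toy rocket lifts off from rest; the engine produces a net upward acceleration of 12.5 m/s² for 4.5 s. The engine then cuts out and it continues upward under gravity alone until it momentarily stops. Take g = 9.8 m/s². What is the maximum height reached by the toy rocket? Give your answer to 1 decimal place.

288.0 m

Phase 1 (powered ascent): v₀ = 0 m/s, a = 12.5 m/s².
v = v₀ + at = 0 + (12.5)(4.5) = 56.2 m/s
Δx = v₀t + ½at² = 0·4.5 + 0.5·12.5·4.5² = 127 m

Phase 2 (coasting upward): v₀ = 56.2 m/s, a = -9.8 m/s².
v = v₀ + at → t = (0 − 56.2) / -9.8 = 5.74 s
v² = v₀² + 2aΔx → Δx = (0² − 56.2²)/(2·-9.8) = 161 m
Maximum height = 127 + 161 = 288 m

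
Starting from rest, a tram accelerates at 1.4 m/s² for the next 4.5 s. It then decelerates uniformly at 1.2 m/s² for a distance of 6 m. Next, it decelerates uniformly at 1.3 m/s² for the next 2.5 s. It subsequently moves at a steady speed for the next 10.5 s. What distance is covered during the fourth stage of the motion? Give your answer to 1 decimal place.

Phase 1 (accelerating): v₀ = 0 m/s, a = 1.4 m/s².
v = v₀ + at = 0 + (1.4)(4.5) = 6.30 m/s
Δx = v₀t + ½at² = 0·4.5 + 0.5·1.4·4.5² = 14.2 m

Phase 2 (decelerating): v₀ = 6.30 m/s, a = -1.2 m/s².
v² = v₀² + 2aΔx = 6.30² + 2·-1.2·6 = 25.3 → v = 5.03 m/s
t = (v − v₀)/a = (5.03 − 6.30)/-1.2 = 1.06 s

Phase 3 (decelerating): v₀ = 5.03 m/s, a = -1.3 m/s².
v = v₀ + at = 5.03 + (-1.3)(2.5) = 1.78 m/s
Δx = v₀t + ½at² = 5.03·2.5 + 0.5·-1.3·2.5² = 8.51 m

Phase 4 (constant speed): v₀ = 1.78 m/s, a = 0 m/s².
v = v₀ + at = 1.78 + (0)(10.5) = 1.78 m/s
Δx = v₀t + ½at² = 1.78·10.5 + 0.5·0·10.5² = 18.7 m
Distance in phase 4 = 18.7 m

18.7 m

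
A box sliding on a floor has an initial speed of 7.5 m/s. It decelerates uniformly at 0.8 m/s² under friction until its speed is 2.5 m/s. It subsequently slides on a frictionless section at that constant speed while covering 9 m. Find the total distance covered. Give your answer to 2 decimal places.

Phase 1 (decelerating): v₀ = 7.50 m/s, a = -0.8 m/s².
v = v₀ + at → t = (2.5 − 7.50) / -0.8 = 6.25 s
v² = v₀² + 2aΔx → Δx = (2.5² − 7.50²)/(2·-0.8) = 31.2 m

Phase 2 (constant speed): v₀ = 2.50 m/s, a = 0 m/s².
Constant speed: t = d/v = 9/2.50 = 3.60 s
Total distance = 31.2 + 9.00 = 40.2 m

40.25 m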